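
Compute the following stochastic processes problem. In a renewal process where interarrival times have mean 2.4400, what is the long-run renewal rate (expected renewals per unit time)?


Long-run renewal rate = 1/E(X)
= 1/2.4400
= 0.4098

0.4098


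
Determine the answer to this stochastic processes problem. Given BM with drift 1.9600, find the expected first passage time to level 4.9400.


Expected first passage time = a/mu
= 4.9400/1.9600
= 2.5204

2.5204


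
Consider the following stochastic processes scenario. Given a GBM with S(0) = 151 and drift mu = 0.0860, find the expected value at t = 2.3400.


E[S(t)] = S(0) * exp(mu * t)
= 151 * exp(0.0860 * 2.3400)
= 151 * 1.2229
= 184.6607

184.6607


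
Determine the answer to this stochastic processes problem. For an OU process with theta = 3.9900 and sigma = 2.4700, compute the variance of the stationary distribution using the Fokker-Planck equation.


Stationary variance = sigma^2 / (2*theta)
= 2.4700^2 / (2*3.9900)
= 6.1009 / 7.9800
= 0.7645

0.7645


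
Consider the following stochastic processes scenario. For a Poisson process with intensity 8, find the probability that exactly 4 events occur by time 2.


P(N(t)=k) = (lambda*t)^k * exp(-lambda*t) / k!
lambda*t = 16
= 16^4 * exp(-16) / 4!
= 65536 * 1.1254e-07 / 24
= 3.0730e-04

3.0730e-04


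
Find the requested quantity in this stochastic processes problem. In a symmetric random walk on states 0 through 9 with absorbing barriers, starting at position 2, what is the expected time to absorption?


For symmetric RW on 0,...,N with absorbing barriers, E(i) = i*(N-i)
E(2) = 2 * 7 = 14

14


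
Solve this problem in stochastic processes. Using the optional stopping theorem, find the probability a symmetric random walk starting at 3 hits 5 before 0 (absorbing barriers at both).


By optional stopping theorem: E(M at tau) = M(0) = 3
P(hit 5)*5 + P(hit 0)*0 = 3
P(hit 5) = (3 - 0)/(5 - 0) = 3/5 = 0.6000

0.6000


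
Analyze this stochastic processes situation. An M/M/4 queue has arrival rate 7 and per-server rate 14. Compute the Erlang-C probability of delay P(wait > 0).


a = lambda/mu = 0.5000
rho = a/c = 0.1250
Erlang-C formula applied:
C(c,a) = 0.0018

0.0018


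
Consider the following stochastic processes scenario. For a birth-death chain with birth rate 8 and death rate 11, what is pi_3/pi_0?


For birth-death process, pi_n/pi_0 = (lambda/mu)^n
= (8/11)^3
= 0.3847

0.3847


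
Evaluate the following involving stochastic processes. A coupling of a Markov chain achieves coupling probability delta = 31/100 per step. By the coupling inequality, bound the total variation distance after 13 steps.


TV distance bound <= (1-delta)^n
= (1 - 0.3100)^13
= 0.6900^13
= 0.0080

0.0080


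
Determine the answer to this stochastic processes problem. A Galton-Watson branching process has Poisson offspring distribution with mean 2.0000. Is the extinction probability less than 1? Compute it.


Since mu = 2.0000 > 1, extinction prob q < 1.
Solve s = exp(mu*(s-1)) iteratively.
q = 0.2032

0.2032


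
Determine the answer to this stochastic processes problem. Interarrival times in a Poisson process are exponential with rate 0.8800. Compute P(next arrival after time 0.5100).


P(X > t) = exp(-lambda * t)
= exp(-0.8800 * 0.5100)
= exp(-0.4488) = 0.6384

0.6384


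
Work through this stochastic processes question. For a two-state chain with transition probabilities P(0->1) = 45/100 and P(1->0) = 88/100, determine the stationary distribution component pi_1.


Stationary distribution: pi_0 = p10/(p01+p10), pi_1 = p01/(p01+p10)
p01 = 0.4500, p10 = 0.8800
pi_1 = 0.3383

0.3383


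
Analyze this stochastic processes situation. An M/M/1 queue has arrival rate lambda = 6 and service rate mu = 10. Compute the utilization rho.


rho = lambda/mu
= 6/10
= 0.6000

0.6000


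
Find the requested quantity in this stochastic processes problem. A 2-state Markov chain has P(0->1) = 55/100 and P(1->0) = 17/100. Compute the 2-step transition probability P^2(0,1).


Computing P^2 by matrix multiplication.
P = [[0.4500, 0.5500], [0.1700, 0.8300]]
After raising P to the power 2:
P^2(0,1) = 0.7040

0.7040


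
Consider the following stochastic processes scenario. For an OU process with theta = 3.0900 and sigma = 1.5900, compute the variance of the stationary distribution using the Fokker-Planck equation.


Stationary variance = sigma^2 / (2*theta)
= 1.5900^2 / (2*3.0900)
= 2.5281 / 6.1800
= 0.4091

0.4091


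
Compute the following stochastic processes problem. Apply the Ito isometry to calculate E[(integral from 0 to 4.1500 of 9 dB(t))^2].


By Ito isometry: E[(int f dB)^2] = int f^2 dt
= 9^2 * 4.1500
= 81 * 4.1500 = 336.1500

336.1500


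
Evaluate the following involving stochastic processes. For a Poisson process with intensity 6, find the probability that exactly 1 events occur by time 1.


P(N(t)=k) = (lambda*t)^k * exp(-lambda*t) / k!
lambda*t = 6
= 6^1 * exp(-6) / 1!
= 6 * 0.0025 / 1
= 0.0149

0.0149


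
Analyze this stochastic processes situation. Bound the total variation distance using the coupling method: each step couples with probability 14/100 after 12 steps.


TV distance bound <= (1-delta)^n
= (1 - 0.1400)^12
= 0.8600^12
= 0.1637

0.1637


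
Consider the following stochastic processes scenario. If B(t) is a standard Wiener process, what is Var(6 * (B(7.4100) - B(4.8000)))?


Var(alpha*(B(t)-B(s))) = alpha^2 * (t-s)
= 6^2 * (7.4100 - 4.8000)
= 36 * 2.6100
= 93.9600

93.9600


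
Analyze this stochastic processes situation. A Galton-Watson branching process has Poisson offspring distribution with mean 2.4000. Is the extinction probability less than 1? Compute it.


Since mu = 2.4000 > 1, extinction prob q < 1.
Solve s = exp(mu*(s-1)) iteratively.
q = 0.1214

0.1214


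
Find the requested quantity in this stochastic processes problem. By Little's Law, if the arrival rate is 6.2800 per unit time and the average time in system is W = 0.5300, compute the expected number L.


Little's Law: L = lambda * W
= 6.2800 * 0.5300
= 3.3284

3.3284


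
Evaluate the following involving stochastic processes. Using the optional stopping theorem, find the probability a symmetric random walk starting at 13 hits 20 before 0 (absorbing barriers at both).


By optional stopping theorem: E(M at tau) = M(0) = 13
P(hit 20)*20 + P(hit 0)*0 = 13
P(hit 20) = (13 - 0)/(20 - 0) = 13/20 = 0.6500

0.6500


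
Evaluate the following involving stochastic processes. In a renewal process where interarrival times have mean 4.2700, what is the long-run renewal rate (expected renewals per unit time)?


Long-run renewal rate = 1/E(X)
= 1/4.2700
= 0.2342

0.2342


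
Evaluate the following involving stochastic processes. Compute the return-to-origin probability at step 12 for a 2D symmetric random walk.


P = C(12,6)^2 / 4^12
= 924^2 / 16777216
= 853776 / 16777216
= 0.0509

0.0509


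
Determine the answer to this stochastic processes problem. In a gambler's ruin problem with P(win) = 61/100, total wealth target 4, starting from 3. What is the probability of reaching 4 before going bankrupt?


Gambler's ruin formula:
r = q/p = 0.3900/0.6100 = 0.6393
P(win) = (1 - r^i)/(1 - r^N)
= (1 - 0.6393^3)/(1 - 0.6393^4)
= 0.8868

0.8868


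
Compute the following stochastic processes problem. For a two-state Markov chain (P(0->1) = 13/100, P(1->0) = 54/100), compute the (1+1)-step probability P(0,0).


P^2 = P^1 * P^1
Computing via matrix multiplication of the transition matrix.
Entry (0,0) of P^2 = 0.8271

0.8271


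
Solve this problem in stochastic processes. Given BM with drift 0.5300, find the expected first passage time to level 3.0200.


Expected first passage time = a/mu
= 3.0200/0.5300
= 5.6981

5.6981


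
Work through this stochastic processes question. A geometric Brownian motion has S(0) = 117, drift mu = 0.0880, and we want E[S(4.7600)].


E[S(t)] = S(0) * exp(mu * t)
= 117 * exp(0.0880 * 4.7600)
= 117 * 1.5203
= 177.8702

177.8702


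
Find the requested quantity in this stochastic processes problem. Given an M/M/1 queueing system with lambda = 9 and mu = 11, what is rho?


rho = lambda/mu
= 9/11
= 0.8182

0.8182


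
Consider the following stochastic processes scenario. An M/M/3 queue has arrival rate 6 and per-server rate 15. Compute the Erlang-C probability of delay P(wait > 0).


a = lambda/mu = 0.4000
rho = a/c = 0.1333
Erlang-C formula applied:
C(c,a) = 0.0082

0.0082


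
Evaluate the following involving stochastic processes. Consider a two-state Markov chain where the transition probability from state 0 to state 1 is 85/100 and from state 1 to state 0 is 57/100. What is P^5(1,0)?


Computing P^5 by matrix multiplication.
P = [[0.1500, 0.8500], [0.5700, 0.4300]]
After raising P to the power 5:
P^5(1,0) = 0.4067

0.4067


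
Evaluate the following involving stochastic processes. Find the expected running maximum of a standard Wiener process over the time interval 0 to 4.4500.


E(max B(s)) = sqrt(2t/pi)
= sqrt(2*4.4500/pi)
= sqrt(2.8330)
= 1.6831

1.6831


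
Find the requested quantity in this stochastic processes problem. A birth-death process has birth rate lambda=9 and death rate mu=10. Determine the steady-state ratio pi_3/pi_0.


For birth-death process, pi_n/pi_0 = (lambda/mu)^n
= (9/10)^3
= 0.7290

0.7290


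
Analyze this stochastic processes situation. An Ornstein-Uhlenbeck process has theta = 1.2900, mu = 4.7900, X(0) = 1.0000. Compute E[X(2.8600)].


E[X(t)] = mu + (X(0) - mu)*exp(-theta*t)
= 4.7900 + (1.0000 - 4.7900)*exp(-1.2900*2.8600)
= 4.7900 + -3.7900 * 0.0250
= 4.6953

4.6953


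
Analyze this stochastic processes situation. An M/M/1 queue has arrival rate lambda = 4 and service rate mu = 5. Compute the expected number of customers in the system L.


rho = 4/5 = 0.8000
L = rho/(1-rho)
= 0.8000/0.2000
= 4.0000

4.0000


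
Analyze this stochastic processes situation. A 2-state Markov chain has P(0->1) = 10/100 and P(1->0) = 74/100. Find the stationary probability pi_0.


Stationary distribution: pi_0 = p10/(p01+p10), pi_1 = p01/(p01+p10)
p01 = 0.1000, p10 = 0.7400
pi_0 = 0.8810

0.8810


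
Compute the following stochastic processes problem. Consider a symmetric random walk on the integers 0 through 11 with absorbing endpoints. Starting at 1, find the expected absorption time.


For symmetric RW on 0,...,N with absorbing barriers, E(i) = i*(N-i)
E(1) = 1 * 10 = 10

10


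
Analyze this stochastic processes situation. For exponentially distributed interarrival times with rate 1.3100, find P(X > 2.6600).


P(X > t) = exp(-lambda * t)
= exp(-1.3100 * 2.6600)
= exp(-3.4846) = 0.0307

0.0307


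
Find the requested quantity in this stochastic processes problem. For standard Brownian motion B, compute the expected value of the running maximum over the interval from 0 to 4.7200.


E(max B(s)) = sqrt(2t/pi)
= sqrt(2*4.7200/pi)
= sqrt(3.0048)
= 1.7334

1.7334


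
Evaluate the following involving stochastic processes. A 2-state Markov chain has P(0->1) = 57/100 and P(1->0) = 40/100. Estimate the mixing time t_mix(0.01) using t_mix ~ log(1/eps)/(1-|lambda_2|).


lambda_2 = |1 - p01 - p10| = |1 - 0.5700 - 0.4000| = 0.0300
t_mix ~ log(1/eps)/(1 - |lambda_2|)
= log(100)/(1 - 0.0300) = 4.6052/0.9700
= 4.7476

4.7476


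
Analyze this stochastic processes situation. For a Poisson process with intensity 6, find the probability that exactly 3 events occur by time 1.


P(N(t)=k) = (lambda*t)^k * exp(-lambda*t) / k!
lambda*t = 6
= 6^3 * exp(-6) / 3!
= 216 * 0.0025 / 6
= 0.0892

0.0892


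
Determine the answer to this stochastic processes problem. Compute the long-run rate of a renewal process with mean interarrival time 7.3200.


Long-run renewal rate = 1/E(X)
= 1/7.3200
= 0.1366

0.1366


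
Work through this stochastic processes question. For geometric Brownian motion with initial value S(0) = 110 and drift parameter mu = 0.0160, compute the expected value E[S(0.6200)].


E[S(t)] = S(0) * exp(mu * t)
= 110 * exp(0.0160 * 0.6200)
= 110 * 1.0100
= 111.0966

111.0966


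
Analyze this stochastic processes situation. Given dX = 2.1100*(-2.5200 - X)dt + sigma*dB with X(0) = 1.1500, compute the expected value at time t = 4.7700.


E[X(t)] = mu + (X(0) - mu)*exp(-theta*t)
= -2.5200 + (1.1500 - -2.5200)*exp(-2.1100*4.7700)
= -2.5200 + 3.6700 * 4.2556e-05
= -2.5198

-2.5198


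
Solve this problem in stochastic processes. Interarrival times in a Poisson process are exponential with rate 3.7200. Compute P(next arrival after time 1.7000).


P(X > t) = exp(-lambda * t)
= exp(-3.7200 * 1.7000)
= exp(-6.3240) = 0.0018

0.0018


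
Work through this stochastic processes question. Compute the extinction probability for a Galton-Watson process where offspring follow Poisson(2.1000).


Since mu = 2.1000 > 1, extinction prob q < 1.
Solve s = exp(mu*(s-1)) iteratively.
q = 0.1779

0.1779


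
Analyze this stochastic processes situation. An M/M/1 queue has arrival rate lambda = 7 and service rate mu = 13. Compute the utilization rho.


rho = lambda/mu
= 7/13
= 0.5385

0.5385


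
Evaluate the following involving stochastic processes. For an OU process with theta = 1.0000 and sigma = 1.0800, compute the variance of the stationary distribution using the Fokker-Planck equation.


Stationary variance = sigma^2 / (2*theta)
= 1.0800^2 / (2*1.0000)
= 1.1664 / 2.0000
= 0.5832

0.5832


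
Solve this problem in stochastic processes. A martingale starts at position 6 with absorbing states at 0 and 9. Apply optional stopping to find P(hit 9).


By optional stopping theorem: E(M at tau) = M(0) = 6
P(hit 9)*9 + P(hit 0)*0 = 6
P(hit 9) = (6 - 0)/(9 - 0) = 2/3 = 0.6667

0.6667


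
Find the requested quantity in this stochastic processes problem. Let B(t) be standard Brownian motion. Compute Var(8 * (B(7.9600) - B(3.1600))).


Var(alpha*(B(t)-B(s))) = alpha^2 * (t-s)
= 8^2 * (7.9600 - 3.1600)
= 64 * 4.8000
= 307.2000

307.2000


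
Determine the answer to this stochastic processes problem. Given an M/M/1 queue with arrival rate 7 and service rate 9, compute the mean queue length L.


rho = 7/9 = 0.7778
L = rho/(1-rho)
= 0.7778/0.2222
= 3.5000

3.5000


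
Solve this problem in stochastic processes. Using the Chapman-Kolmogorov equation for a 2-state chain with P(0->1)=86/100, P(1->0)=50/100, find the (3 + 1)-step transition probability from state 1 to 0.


P^4 = P^3 * P^1
Computing via matrix multiplication of the transition matrix.
Entry (1,0) of P^4 = 0.3615

0.3615


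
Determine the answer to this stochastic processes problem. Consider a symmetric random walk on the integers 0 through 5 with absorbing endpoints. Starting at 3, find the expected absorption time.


For symmetric RW on 0,...,N with absorbing barriers, E(i) = i*(N-i)
E(3) = 3 * 2 = 6

6


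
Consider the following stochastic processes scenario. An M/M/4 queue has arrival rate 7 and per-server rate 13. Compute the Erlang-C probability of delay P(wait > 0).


a = lambda/mu = 0.5385
rho = a/c = 0.1346
Erlang-C formula applied:
C(c,a) = 0.0024

0.0024


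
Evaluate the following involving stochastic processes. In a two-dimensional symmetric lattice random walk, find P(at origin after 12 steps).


P = C(12,6)^2 / 4^12
= 924^2 / 16777216
= 853776 / 16777216
= 0.0509

0.0509


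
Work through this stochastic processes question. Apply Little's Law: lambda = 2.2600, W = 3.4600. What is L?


Little's Law: L = lambda * W
= 2.2600 * 3.4600
= 7.8196

7.8196


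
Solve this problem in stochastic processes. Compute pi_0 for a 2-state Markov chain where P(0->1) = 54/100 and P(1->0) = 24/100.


Stationary distribution: pi_0 = p10/(p01+p10), pi_1 = p01/(p01+p10)
p01 = 0.5400, p10 = 0.2400
pi_0 = 0.3077

0.3077


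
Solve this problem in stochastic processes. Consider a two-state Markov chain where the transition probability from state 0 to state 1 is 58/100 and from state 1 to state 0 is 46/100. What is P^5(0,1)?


Computing P^5 by matrix multiplication.
P = [[0.4200, 0.5800], [0.4600, 0.5400]]
After raising P to the power 5:
P^5(0,1) = 0.5577

0.5577


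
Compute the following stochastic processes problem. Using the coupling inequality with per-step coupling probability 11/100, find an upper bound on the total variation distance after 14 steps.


TV distance bound <= (1-delta)^n
= (1 - 0.1100)^14
= 0.8900^14
= 0.1956

0.1956


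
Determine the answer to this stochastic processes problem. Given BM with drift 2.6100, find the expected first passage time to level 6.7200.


Expected first passage time = a/mu
= 6.7200/2.6100
= 2.5747

2.5747


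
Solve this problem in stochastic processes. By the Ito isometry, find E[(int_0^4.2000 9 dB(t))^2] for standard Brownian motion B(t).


By Ito isometry: E[(int f dB)^2] = int f^2 dt
= 9^2 * 4.2000
= 81 * 4.2000 = 340.2000

340.2000


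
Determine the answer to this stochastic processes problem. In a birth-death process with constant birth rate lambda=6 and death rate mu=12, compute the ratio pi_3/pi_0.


For birth-death process, pi_n/pi_0 = (lambda/mu)^n
= (6/12)^3
= 0.1250

0.1250


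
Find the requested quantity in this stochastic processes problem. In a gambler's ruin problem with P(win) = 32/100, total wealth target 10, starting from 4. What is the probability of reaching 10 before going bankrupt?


Gambler's ruin formula:
r = q/p = 0.6800/0.3200 = 2.1250
P(win) = (1 - r^i)/(1 - r^N)
= (1 - 2.1250^4)/(1 - 2.1250^10)
= 0.0103

0.0103


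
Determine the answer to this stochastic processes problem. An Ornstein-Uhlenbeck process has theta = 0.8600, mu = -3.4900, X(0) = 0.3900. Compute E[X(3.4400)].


E[X(t)] = mu + (X(0) - mu)*exp(-theta*t)
= -3.4900 + (0.3900 - -3.4900)*exp(-0.8600*3.4400)
= -3.4900 + 3.8800 * 0.0519
= -3.2886

-3.2886


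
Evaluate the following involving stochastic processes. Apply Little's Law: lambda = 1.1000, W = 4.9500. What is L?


Little's Law: L = lambda * W
= 1.1000 * 4.9500
= 5.4450

5.4450


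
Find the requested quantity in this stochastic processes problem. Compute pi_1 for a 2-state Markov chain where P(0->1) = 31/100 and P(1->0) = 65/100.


Stationary distribution: pi_0 = p10/(p01+p10), pi_1 = p01/(p01+p10)
p01 = 0.3100, p10 = 0.6500
pi_1 = 0.3229

0.3229


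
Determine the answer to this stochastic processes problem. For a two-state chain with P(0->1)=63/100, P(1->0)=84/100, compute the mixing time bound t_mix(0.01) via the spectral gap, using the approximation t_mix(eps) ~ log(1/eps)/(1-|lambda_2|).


lambda_2 = |1 - p01 - p10| = |1 - 0.6300 - 0.8400| = 0.4700
t_mix ~ log(1/eps)/(1 - |lambda_2|)
= log(100)/(1 - 0.4700) = 4.6052/0.5300
= 8.6890

8.6890


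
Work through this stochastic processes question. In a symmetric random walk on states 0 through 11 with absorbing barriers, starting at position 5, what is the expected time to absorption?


For symmetric RW on 0,...,N with absorbing barriers, E(i) = i*(N-i)
E(5) = 5 * 6 = 30

30


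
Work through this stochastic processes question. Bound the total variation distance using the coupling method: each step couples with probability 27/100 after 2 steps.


TV distance bound <= (1-delta)^n
= (1 - 0.2700)^2
= 0.7300^2
= 0.5329

0.5329


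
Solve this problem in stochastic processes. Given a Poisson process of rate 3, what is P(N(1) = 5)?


P(N(t)=k) = (lambda*t)^k * exp(-lambda*t) / k!
lambda*t = 3
= 3^5 * exp(-3) / 5!
= 243 * 0.0498 / 120
= 0.1008

0.1008


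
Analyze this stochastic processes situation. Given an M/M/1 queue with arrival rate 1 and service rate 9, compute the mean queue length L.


rho = 1/9 = 0.1111
L = rho/(1-rho)
= 0.1111/0.8889
= 0.1250

0.1250


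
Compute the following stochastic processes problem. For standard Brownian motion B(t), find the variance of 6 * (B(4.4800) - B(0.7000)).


Var(alpha*(B(t)-B(s))) = alpha^2 * (t-s)
= 6^2 * (4.4800 - 0.7000)
= 36 * 3.7800
= 136.0800

136.0800


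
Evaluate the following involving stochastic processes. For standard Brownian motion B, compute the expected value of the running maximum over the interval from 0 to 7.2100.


E(max B(s)) = sqrt(2t/pi)
= sqrt(2*7.2100/pi)
= sqrt(4.5900)
= 2.1424

2.1424


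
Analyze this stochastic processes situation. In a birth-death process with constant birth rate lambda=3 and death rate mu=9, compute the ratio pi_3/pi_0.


For birth-death process, pi_n/pi_0 = (lambda/mu)^n
= (3/9)^3
= 0.0370

0.0370


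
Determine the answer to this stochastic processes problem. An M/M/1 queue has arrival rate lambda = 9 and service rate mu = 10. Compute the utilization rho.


rho = lambda/mu
= 9/10
= 0.9000

0.9000


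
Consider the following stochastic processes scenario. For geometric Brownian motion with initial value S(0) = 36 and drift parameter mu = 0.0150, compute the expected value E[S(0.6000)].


E[S(t)] = S(0) * exp(mu * t)
= 36 * exp(0.0150 * 0.6000)
= 36 * 1.0090
= 36.3255

36.3255


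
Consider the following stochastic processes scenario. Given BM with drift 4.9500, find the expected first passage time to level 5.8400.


Expected first passage time = a/mu
= 5.8400/4.9500
= 1.1798

1.1798


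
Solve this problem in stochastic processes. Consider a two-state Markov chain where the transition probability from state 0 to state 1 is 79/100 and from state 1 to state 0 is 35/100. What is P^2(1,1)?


Computing P^2 by matrix multiplication.
P = [[0.2100, 0.7900], [0.3500, 0.6500]]
After raising P to the power 2:
P^2(1,1) = 0.6990

0.6990


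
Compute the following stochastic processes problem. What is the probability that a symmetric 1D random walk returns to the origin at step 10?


P(S(10) = 0) = C(10,5) / 4^5
= 252 / 1024
= 0.2461

0.2461


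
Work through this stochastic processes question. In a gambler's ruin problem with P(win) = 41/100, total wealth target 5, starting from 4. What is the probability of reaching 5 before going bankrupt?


Gambler's ruin formula:
r = q/p = 0.5900/0.4100 = 1.4390
P(win) = (1 - r^i)/(1 - r^N)
= (1 - 1.4390^4)/(1 - 1.4390^5)
= 0.6359

0.6359


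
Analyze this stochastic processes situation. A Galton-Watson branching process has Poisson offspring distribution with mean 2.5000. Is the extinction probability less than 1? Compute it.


Since mu = 2.5000 > 1, extinction prob q < 1.
Solve s = exp(mu*(s-1)) iteratively.
q = 0.1074

0.1074


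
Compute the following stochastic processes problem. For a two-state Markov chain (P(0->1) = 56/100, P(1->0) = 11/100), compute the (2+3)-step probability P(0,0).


P^5 = P^2 * P^3
Computing via matrix multiplication of the transition matrix.
Entry (0,0) of P^5 = 0.1675

0.1675


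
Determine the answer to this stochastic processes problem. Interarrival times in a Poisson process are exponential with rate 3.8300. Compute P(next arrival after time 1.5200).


P(X > t) = exp(-lambda * t)
= exp(-3.8300 * 1.5200)
= exp(-5.8216) = 0.0030

0.0030


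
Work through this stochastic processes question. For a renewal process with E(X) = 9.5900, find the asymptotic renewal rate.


Long-run renewal rate = 1/E(X)
= 1/9.5900
= 0.1043

0.1043


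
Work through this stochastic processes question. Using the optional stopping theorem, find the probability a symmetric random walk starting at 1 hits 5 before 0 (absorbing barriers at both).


By optional stopping theorem: E(M at tau) = M(0) = 1
P(hit 5)*5 + P(hit 0)*0 = 1
P(hit 5) = (1 - 0)/(5 - 0) = 1/5 = 0.2000

0.2000


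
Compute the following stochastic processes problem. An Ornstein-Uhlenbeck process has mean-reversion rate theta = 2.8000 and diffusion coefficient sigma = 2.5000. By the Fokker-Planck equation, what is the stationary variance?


Stationary variance = sigma^2 / (2*theta)
= 2.5000^2 / (2*2.8000)
= 6.2500 / 5.6000
= 1.1161

1.1161


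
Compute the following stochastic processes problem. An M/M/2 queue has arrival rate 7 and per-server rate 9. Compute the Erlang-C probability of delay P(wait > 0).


a = lambda/mu = 0.7778
rho = a/c = 0.3889
Erlang-C formula applied:
C(c,a) = 0.2178

0.2178


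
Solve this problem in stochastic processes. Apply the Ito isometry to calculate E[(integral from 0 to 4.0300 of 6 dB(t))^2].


By Ito isometry: E[(int f dB)^2] = int f^2 dt
= 6^2 * 4.0300
= 36 * 4.0300 = 145.0800

145.0800


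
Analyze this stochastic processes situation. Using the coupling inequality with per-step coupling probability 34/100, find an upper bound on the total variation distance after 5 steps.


TV distance bound <= (1-delta)^n
= (1 - 0.3400)^5
= 0.6600^5
= 0.1252

0.1252


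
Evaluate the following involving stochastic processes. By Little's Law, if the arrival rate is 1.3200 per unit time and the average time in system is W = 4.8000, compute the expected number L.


Little's Law: L = lambda * W
= 1.3200 * 4.8000
= 6.3360

6.3360


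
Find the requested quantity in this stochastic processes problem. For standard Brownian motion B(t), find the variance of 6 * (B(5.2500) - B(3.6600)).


Var(alpha*(B(t)-B(s))) = alpha^2 * (t-s)
= 6^2 * (5.2500 - 3.6600)
= 36 * 1.5900
= 57.2400

57.2400


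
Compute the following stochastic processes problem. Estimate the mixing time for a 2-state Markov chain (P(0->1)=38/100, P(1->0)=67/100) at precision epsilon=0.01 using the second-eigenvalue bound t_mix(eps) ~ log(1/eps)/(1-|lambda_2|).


lambda_2 = |1 - p01 - p10| = |1 - 0.3800 - 0.6700| = 0.0500
t_mix ~ log(1/eps)/(1 - |lambda_2|)
= log(100)/(1 - 0.0500) = 4.6052/0.9500
= 4.8475

4.8475


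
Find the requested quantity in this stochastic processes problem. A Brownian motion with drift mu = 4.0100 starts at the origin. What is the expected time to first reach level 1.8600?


Expected first passage time = a/mu
= 1.8600/4.0100
= 0.4638

0.4638


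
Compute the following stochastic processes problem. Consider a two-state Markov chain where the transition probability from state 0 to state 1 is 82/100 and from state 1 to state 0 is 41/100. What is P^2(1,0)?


Computing P^2 by matrix multiplication.
P = [[0.1800, 0.8200], [0.4100, 0.5900]]
After raising P to the power 2:
P^2(1,0) = 0.3157

0.3157


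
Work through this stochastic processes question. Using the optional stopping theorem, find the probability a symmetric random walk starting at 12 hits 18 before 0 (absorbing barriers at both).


By optional stopping theorem: E(M at tau) = M(0) = 12
P(hit 18)*18 + P(hit 0)*0 = 12
P(hit 18) = (12 - 0)/(18 - 0) = 2/3 = 0.6667

0.6667


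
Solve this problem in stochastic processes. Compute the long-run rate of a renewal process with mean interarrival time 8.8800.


Long-run renewal rate = 1/E(X)
= 1/8.8800
= 0.1126

0.1126


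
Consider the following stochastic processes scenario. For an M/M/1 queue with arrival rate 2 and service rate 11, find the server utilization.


rho = lambda/mu
= 2/11
= 0.1818

0.1818


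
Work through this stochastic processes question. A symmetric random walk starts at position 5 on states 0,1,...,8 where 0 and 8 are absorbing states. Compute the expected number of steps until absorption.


For symmetric RW on 0,...,N with absorbing barriers, E(i) = i*(N-i)
E(5) = 5 * 3 = 15

15


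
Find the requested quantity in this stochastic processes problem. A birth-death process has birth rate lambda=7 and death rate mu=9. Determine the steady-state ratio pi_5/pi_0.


For birth-death process, pi_n/pi_0 = (lambda/mu)^n
= (7/9)^5
= 0.2846

0.2846


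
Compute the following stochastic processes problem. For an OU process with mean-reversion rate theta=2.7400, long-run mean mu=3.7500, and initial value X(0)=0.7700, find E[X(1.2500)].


E[X(t)] = mu + (X(0) - mu)*exp(-theta*t)
= 3.7500 + (0.7700 - 3.7500)*exp(-2.7400*1.2500)
= 3.7500 + -2.9800 * 0.0325
= 3.6530

3.6530


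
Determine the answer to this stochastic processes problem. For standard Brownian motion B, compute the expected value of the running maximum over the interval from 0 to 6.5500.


E(max B(s)) = sqrt(2t/pi)
= sqrt(2*6.5500/pi)
= sqrt(4.1699)
= 2.0420

2.0420


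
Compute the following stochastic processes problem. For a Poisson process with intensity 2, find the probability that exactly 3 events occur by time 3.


P(N(t)=k) = (lambda*t)^k * exp(-lambda*t) / k!
lambda*t = 6
= 6^3 * exp(-6) / 3!
= 216 * 0.0025 / 6
= 0.0892

0.0892


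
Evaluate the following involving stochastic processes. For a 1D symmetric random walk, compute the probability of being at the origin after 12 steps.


P(S(12) = 0) = C(12,6) / 4^6
= 924 / 4096
= 0.2256

0.2256


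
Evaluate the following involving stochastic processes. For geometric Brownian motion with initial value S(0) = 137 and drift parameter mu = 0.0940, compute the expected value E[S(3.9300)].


E[S(t)] = S(0) * exp(mu * t)
= 137 * exp(0.0940 * 3.9300)
= 137 * 1.4469
= 198.2246

198.2246


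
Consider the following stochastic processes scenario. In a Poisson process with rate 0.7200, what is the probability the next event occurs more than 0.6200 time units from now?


P(X > t) = exp(-lambda * t)
= exp(-0.7200 * 0.6200)
= exp(-0.4464) = 0.6399

0.6399


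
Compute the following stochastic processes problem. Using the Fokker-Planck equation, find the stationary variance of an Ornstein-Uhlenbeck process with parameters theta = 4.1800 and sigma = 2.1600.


Stationary variance = sigma^2 / (2*theta)
= 2.1600^2 / (2*4.1800)
= 4.6656 / 8.3600
= 0.5581

0.5581


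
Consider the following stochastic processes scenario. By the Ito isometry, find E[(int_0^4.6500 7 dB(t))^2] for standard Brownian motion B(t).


By Ito isometry: E[(int f dB)^2] = int f^2 dt
= 7^2 * 4.6500
= 49 * 4.6500 = 227.8500

227.8500


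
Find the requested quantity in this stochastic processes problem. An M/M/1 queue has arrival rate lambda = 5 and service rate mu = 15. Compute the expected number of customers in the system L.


rho = 5/15 = 0.3333
L = rho/(1-rho)
= 0.3333/0.6667
= 0.5000

0.5000


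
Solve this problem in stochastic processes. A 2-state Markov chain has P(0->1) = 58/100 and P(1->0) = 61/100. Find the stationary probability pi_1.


Stationary distribution: pi_0 = p10/(p01+p10), pi_1 = p01/(p01+p10)
p01 = 0.5800, p10 = 0.6100
pi_1 = 0.4874

0.4874


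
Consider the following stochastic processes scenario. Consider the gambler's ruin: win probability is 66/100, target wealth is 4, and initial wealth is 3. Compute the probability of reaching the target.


Gambler's ruin formula:
r = q/p = 0.3400/0.6600 = 0.5152
P(win) = (1 - r^i)/(1 - r^N)
= (1 - 0.5152^3)/(1 - 0.5152^4)
= 0.9287

0.9287


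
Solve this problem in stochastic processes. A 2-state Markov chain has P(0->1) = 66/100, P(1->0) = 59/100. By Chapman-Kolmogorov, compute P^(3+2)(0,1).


P^5 = P^3 * P^2
Computing via matrix multiplication of the transition matrix.
Entry (0,1) of P^5 = 0.5285

0.5285


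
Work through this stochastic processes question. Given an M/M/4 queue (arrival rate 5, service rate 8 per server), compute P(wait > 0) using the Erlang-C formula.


a = lambda/mu = 0.6250
rho = a/c = 0.1562
Erlang-C formula applied:
C(c,a) = 0.0040

0.0040


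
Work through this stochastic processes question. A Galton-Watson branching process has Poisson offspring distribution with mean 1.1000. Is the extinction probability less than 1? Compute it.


Since mu = 1.1000 > 1, extinction prob q < 1.
Solve s = exp(mu*(s-1)) iteratively.
q = 0.8239

0.8239


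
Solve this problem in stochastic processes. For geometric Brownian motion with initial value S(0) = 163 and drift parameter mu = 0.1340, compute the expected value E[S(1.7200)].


E[S(t)] = S(0) * exp(mu * t)
= 163 * exp(0.1340 * 1.7200)
= 163 * 1.2592
= 205.2503

205.2503


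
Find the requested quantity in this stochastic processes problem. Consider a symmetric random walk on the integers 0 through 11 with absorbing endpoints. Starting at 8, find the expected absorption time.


For symmetric RW on 0,...,N with absorbing barriers, E(i) = i*(N-i)
E(8) = 8 * 3 = 24

24


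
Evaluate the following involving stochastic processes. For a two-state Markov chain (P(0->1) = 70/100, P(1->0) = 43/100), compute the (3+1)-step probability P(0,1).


P^4 = P^3 * P^1
Computing via matrix multiplication of the transition matrix.
Entry (0,1) of P^4 = 0.6193

0.6193


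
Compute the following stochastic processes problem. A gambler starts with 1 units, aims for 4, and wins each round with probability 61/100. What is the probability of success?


Gambler's ruin formula:
r = q/p = 0.3900/0.6100 = 0.6393
P(win) = (1 - r^i)/(1 - r^N)
= (1 - 0.6393^1)/(1 - 0.6393^4)
= 0.4330

0.4330


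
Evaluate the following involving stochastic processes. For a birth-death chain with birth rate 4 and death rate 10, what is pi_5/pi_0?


For birth-death process, pi_n/pi_0 = (lambda/mu)^n
= (4/10)^5
= 0.0102

0.0102


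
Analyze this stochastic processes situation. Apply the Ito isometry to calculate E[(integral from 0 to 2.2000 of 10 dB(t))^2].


By Ito isometry: E[(int f dB)^2] = int f^2 dt
= 10^2 * 2.2000
= 100 * 2.2000 = 220.0000

220.0000


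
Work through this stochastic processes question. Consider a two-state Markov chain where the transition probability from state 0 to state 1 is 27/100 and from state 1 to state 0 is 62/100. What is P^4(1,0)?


Computing P^4 by matrix multiplication.
P = [[0.7300, 0.2700], [0.6200, 0.3800]]
After raising P to the power 4:
P^4(1,0) = 0.6965

0.6965


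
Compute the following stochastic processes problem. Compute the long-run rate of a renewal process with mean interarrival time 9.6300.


Long-run renewal rate = 1/E(X)
= 1/9.6300
= 0.1038

0.1038


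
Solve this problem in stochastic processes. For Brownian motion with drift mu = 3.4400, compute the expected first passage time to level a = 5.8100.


Expected first passage time = a/mu
= 5.8100/3.4400
= 1.6890

1.6890


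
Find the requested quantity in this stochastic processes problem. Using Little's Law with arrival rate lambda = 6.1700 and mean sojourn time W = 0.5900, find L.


Little's Law: L = lambda * W
= 6.1700 * 0.5900
= 3.6403

3.6403


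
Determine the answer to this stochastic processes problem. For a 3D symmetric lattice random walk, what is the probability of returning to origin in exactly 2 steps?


P(return in 2 steps) = P(reverse first step) = 1/(2d)
= 1/6
= 0.1667

0.1667


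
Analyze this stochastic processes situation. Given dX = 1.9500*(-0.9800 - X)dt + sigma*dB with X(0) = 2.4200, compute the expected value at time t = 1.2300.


E[X(t)] = mu + (X(0) - mu)*exp(-theta*t)
= -0.9800 + (2.4200 - -0.9800)*exp(-1.9500*1.2300)
= -0.9800 + 3.4000 * 0.0909
= -0.6711

-0.6711


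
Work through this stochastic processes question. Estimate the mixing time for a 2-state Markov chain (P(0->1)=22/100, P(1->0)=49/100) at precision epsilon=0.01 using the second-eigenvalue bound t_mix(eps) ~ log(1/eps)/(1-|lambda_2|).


lambda_2 = |1 - p01 - p10| = |1 - 0.2200 - 0.4900| = 0.2900
t_mix ~ log(1/eps)/(1 - |lambda_2|)
= log(100)/(1 - 0.2900) = 4.6052/0.7100
= 6.4862

6.4862


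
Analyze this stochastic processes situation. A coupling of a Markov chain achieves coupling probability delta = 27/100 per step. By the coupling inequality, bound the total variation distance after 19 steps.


TV distance bound <= (1-delta)^n
= (1 - 0.2700)^19
= 0.7300^19
= 0.0025

0.0025


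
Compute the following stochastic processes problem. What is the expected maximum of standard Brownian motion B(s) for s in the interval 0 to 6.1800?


E(max B(s)) = sqrt(2t/pi)
= sqrt(2*6.1800/pi)
= sqrt(3.9343)
= 1.9835

1.9835


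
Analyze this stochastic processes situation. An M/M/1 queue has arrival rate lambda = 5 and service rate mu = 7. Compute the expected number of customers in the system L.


rho = 5/7 = 0.7143
L = rho/(1-rho)
= 0.7143/0.2857
= 2.5000

2.5000


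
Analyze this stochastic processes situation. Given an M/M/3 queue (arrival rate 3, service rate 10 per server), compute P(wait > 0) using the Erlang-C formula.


a = lambda/mu = 0.3000
rho = a/c = 0.1000
Erlang-C formula applied:
C(c,a) = 0.0037

0.0037


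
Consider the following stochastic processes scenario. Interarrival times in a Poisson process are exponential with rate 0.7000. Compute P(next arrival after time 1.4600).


P(X > t) = exp(-lambda * t)
= exp(-0.7000 * 1.4600)
= exp(-1.0220) = 0.3599

0.3599


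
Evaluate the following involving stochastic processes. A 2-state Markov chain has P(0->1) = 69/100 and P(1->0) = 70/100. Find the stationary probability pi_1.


Stationary distribution: pi_0 = p10/(p01+p10), pi_1 = p01/(p01+p10)
p01 = 0.6900, p10 = 0.7000
pi_1 = 0.4964

0.4964


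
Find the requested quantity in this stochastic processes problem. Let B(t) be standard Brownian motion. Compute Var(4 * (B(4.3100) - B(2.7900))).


Var(alpha*(B(t)-B(s))) = alpha^2 * (t-s)
= 4^2 * (4.3100 - 2.7900)
= 16 * 1.5200
= 24.3200

24.3200


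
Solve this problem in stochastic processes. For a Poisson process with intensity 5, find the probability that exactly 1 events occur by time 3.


P(N(t)=k) = (lambda*t)^k * exp(-lambda*t) / k!
lambda*t = 15
= 15^1 * exp(-15) / 1!
= 15 * 3.0590e-07 / 1
= 4.5885e-06

4.5885e-06


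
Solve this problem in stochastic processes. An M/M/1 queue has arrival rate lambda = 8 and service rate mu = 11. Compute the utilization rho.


rho = lambda/mu
= 8/11
= 0.7273

0.7273


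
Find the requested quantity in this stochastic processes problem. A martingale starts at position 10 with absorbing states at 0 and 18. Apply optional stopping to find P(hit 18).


By optional stopping theorem: E(M at tau) = M(0) = 10
P(hit 18)*18 + P(hit 0)*0 = 10
P(hit 18) = (10 - 0)/(18 - 0) = 5/9 = 0.5556

0.5556


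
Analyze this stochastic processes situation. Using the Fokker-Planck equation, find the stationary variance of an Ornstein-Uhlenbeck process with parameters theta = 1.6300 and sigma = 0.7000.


Stationary variance = sigma^2 / (2*theta)
= 0.7000^2 / (2*1.6300)
= 0.4900 / 3.2600
= 0.1503

0.1503


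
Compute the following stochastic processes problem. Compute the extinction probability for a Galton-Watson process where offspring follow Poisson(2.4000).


Since mu = 2.4000 > 1, extinction prob q < 1.
Solve s = exp(mu*(s-1)) iteratively.
q = 0.1214

0.1214


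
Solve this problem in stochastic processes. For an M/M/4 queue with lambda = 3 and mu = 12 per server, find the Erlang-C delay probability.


a = lambda/mu = 0.2500
rho = a/c = 0.0625
Erlang-C formula applied:
C(c,a) = 1.3521e-04

1.3521e-04


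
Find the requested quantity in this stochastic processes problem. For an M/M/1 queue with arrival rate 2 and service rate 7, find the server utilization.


rho = lambda/mu
= 2/7
= 0.2857

0.2857


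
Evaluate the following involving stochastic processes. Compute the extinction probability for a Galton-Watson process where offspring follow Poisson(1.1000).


Since mu = 1.1000 > 1, extinction prob q < 1.
Solve s = exp(mu*(s-1)) iteratively.
q = 0.8239

0.8239


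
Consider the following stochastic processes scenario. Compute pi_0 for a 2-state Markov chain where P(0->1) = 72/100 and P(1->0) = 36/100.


Stationary distribution: pi_0 = p10/(p01+p10), pi_1 = p01/(p01+p10)
p01 = 0.7200, p10 = 0.3600
pi_0 = 0.3333

0.3333


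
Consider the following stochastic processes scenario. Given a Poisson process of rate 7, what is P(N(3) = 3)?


P(N(t)=k) = (lambda*t)^k * exp(-lambda*t) / k!
lambda*t = 21
= 21^3 * exp(-21) / 3!
= 9261 * 7.5826e-10 / 6
= 1.1704e-06

1.1704e-06


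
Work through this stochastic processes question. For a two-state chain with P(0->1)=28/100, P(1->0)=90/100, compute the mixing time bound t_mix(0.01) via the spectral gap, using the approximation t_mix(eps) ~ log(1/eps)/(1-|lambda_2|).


lambda_2 = |1 - p01 - p10| = |1 - 0.2800 - 0.9000| = 0.1800
t_mix ~ log(1/eps)/(1 - |lambda_2|)
= log(100)/(1 - 0.1800) = 4.6052/0.8200
= 5.6161

5.6161
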